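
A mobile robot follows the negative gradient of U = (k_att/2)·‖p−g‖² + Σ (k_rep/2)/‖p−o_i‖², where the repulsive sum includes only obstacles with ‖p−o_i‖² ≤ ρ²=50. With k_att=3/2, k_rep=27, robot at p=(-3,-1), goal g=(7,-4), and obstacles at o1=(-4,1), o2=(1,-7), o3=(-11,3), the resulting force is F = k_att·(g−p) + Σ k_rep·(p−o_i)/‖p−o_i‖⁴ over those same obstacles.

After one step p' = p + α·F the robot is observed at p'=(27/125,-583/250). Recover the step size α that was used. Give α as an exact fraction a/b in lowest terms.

α = 1/5

F_att = 3/2·(g−p) = 3/2·(10,-3) = (15.0000,-4.5000)
o1: d²=5 ≤ ρ²=50; F_rep = 27·(1,-2)/5² = (1.0800,-2.1600)
o2: d²=52 > ρ²=50 → inactive
o3: d²=80 > ρ²=50 → inactive
F = F_att + ΣF_rep = (16.0800,-6.6600)
Δp = p'−p = (3.2160,-1.3320); α = Δx/Fx = (402/125) / (402/25) = 1/5
check: Δy/Fy = (-333/250) / (-333/50) = 1/5 ✓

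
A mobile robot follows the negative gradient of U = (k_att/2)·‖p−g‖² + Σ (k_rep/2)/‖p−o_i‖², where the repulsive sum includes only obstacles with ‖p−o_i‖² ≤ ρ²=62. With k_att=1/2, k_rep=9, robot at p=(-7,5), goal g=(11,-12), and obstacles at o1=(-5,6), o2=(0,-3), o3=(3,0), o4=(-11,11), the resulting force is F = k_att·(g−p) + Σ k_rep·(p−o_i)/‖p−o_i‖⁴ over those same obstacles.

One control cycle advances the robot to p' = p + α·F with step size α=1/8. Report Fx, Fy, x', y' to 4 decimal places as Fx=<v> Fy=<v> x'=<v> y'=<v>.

F_att = 1/2·(g−p) = 1/2·(18,-17) = (9.0000,-8.5000)
o1: d²=5 ≤ ρ²=62; F_rep = 9·(-2,-1)/5² = (-0.7200,-0.3600)
o2: d²=113 > ρ²=62 → inactive
o3: d²=125 > ρ²=62 → inactive
o4: d²=52 ≤ ρ²=62; F_rep = 9·(4,-6)/52² = (0.0133,-0.0200)
F = F_att + ΣF_rep = (8.2933,-8.8800)
p' = p + 1/8·F = (-5.9633,3.8900)

Fx=8.2933 Fy=-8.8800 x'=-5.9633 y'=3.8900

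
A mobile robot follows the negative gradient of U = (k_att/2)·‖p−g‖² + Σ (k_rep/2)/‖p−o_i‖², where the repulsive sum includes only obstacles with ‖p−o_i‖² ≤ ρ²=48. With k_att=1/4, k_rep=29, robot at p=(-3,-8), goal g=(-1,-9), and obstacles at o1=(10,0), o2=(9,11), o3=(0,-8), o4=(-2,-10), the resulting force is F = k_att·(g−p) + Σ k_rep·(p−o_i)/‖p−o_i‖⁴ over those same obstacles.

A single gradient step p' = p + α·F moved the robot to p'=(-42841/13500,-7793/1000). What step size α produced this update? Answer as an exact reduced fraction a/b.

F_att = 1/4·(g−p) = 1/4·(2,-1) = (0.5000,-0.2500)
o1: d²=233 > ρ²=48 → inactive
o2: d²=505 > ρ²=48 → inactive
o3: d²=9 ≤ ρ²=48; F_rep = 29·(-3,0)/9² = (-1.0741,0.0000)
o4: d²=5 ≤ ρ²=48; F_rep = 29·(-1,2)/5² = (-1.1600,2.3200)
F = F_att + ΣF_rep = (-1.7341,2.0700)
Δp = p'−p = (-0.1734,0.2070); α = Δx/Fx = (-2341/13500) / (-2341/1350) = 1/10
check: Δy/Fy = (207/1000) / (207/100) = 1/10 ✓

α = 1/10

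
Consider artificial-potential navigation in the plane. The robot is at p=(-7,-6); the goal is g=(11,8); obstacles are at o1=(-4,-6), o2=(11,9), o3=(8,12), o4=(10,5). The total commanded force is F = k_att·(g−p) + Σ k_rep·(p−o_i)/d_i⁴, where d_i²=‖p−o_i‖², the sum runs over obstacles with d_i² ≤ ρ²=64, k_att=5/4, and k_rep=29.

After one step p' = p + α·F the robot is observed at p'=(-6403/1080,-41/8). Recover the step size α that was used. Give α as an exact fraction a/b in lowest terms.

α = 1/20

F_att = 5/4·(g−p) = 5/4·(18,14) = (22.5000,17.5000)
o1: d²=9 ≤ ρ²=64; F_rep = 29·(-3,0)/9² = (-1.0741,0.0000)
o2: d²=549 > ρ²=64 → inactive
o3: d²=549 > ρ²=64 → inactive
o4: d²=410 > ρ²=64 → inactive
F = F_att + ΣF_rep = (21.4259,17.5000)
Δp = p'−p = (1.0713,0.8750); α = Δx/Fx = (1157/1080) / (1157/54) = 1/20
check: Δy/Fy = (7/8) / (35/2) = 1/20 ✓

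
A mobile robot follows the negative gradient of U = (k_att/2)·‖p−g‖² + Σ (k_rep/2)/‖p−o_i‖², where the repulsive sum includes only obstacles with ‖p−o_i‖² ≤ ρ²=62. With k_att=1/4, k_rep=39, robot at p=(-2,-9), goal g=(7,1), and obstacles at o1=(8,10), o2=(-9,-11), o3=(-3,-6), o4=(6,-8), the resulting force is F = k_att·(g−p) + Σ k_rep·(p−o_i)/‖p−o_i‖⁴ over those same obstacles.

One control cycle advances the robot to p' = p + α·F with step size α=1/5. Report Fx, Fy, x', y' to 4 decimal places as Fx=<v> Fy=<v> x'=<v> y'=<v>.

Fx=2.7372 Fy=1.3578 x'=-1.4526 y'=-8.7284

F_att = 1/4·(g−p) = 1/4·(9,10) = (2.2500,2.5000)
o1: d²=461 > ρ²=62 → inactive
o2: d²=53 ≤ ρ²=62; F_rep = 39·(7,2)/53² = (0.0972,0.0278)
o3: d²=10 ≤ ρ²=62; F_rep = 39·(1,-3)/10² = (0.3900,-1.1700)
o4: d²=65 > ρ²=62 → inactive
F = F_att + ΣF_rep = (2.7372,1.3578)
p' = p + 1/5·F = (-1.4526,-8.7284)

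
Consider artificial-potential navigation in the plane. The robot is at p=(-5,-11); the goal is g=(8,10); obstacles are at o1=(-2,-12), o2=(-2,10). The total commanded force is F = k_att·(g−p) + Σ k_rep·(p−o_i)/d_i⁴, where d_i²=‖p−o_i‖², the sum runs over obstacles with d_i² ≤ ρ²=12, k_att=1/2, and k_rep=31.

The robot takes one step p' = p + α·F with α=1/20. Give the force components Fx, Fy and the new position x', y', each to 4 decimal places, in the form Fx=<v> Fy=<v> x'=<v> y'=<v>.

Fx=5.5700 Fy=10.8100 x'=-4.7215 y'=-10.4595

F_att = 1/2·(g−p) = 1/2·(13,21) = (6.5000,10.5000)
o1: d²=10 ≤ ρ²=12; F_rep = 31·(-3,1)/10² = (-0.9300,0.3100)
o2: d²=450 > ρ²=12 → inactive
F = F_att + ΣF_rep = (5.5700,10.8100)
p' = p + 1/20·F = (-4.7215,-10.4595)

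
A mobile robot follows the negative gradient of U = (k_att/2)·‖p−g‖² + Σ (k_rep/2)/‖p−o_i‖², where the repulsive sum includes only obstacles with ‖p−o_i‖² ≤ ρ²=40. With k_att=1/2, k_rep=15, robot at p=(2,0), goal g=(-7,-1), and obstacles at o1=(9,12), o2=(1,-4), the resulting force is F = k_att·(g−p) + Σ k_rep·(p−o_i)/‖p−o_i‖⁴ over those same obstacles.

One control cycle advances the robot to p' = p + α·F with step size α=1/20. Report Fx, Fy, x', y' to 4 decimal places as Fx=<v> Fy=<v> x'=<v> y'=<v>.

Fx=-4.4481 Fy=-0.2924 x'=1.7776 y'=-0.0146

F_att = 1/2·(g−p) = 1/2·(-9,-1) = (-4.5000,-0.5000)
o1: d²=193 > ρ²=40 → inactive
o2: d²=17 ≤ ρ²=40; F_rep = 15·(1,4)/17² = (0.0519,0.2076)
F = F_att + ΣF_rep = (-4.4481,-0.2924)
p' = p + 1/20·F = (1.7776,-0.0146)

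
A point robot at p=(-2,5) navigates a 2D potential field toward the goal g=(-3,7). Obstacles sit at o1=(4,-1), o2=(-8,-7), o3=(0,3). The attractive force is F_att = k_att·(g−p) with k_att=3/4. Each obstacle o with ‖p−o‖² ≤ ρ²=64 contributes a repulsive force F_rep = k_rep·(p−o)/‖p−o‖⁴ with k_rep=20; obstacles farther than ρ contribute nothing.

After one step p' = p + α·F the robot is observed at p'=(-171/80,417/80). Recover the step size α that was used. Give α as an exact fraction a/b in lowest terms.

F_att = 3/4·(g−p) = 3/4·(-1,2) = (-0.7500,1.5000)
o1: d²=72 > ρ²=64 → inactive
o2: d²=180 > ρ²=64 → inactive
o3: d²=8 ≤ ρ²=64; F_rep = 20·(-2,2)/8² = (-0.6250,0.6250)
F = F_att + ΣF_rep = (-1.3750,2.1250)
Δp = p'−p = (-0.1375,0.2125); α = Δx/Fx = (-11/80) / (-11/8) = 1/10
check: Δy/Fy = (17/80) / (17/8) = 1/10 ✓

α = 1/10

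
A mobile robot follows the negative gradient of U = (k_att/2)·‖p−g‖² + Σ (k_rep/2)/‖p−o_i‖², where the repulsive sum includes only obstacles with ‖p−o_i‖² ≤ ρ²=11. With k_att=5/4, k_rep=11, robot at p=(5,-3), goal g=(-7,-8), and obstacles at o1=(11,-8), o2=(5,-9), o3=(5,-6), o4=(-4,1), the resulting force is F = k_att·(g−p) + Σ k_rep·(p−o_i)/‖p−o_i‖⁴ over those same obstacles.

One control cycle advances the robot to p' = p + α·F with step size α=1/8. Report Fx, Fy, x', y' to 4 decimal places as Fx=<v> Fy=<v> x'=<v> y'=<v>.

F_att = 5/4·(g−p) = 5/4·(-12,-5) = (-15.0000,-6.2500)
o1: d²=61 > ρ²=11 → inactive
o2: d²=36 > ρ²=11 → inactive
o3: d²=9 ≤ ρ²=11; F_rep = 11·(0,3)/9² = (0.0000,0.4074)
o4: d²=97 > ρ²=11 → inactive
F = F_att + ΣF_rep = (-15.0000,-5.8426)
p' = p + 1/8·F = (3.1250,-3.7303)

Fx=-15.0000 Fy=-5.8426 x'=3.1250 y'=-3.7303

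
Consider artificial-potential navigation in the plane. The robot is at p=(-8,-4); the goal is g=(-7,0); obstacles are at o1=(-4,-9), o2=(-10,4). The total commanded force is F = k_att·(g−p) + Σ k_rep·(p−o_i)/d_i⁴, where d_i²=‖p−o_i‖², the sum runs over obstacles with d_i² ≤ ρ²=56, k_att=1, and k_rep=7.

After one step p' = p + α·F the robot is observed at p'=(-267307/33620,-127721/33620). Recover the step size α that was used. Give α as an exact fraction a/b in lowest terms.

α = 1/20

F_att = 1·(g−p) = 1·(1,4) = (1.0000,4.0000)
o1: d²=41 ≤ ρ²=56; F_rep = 7·(-4,5)/41² = (-0.0167,0.0208)
o2: d²=68 > ρ²=56 → inactive
F = F_att + ΣF_rep = (0.9833,4.0208)
Δp = p'−p = (0.0492,0.2010); α = Δx/Fx = (1653/33620) / (1653/1681) = 1/20
check: Δy/Fy = (6759/33620) / (6759/1681) = 1/20 ✓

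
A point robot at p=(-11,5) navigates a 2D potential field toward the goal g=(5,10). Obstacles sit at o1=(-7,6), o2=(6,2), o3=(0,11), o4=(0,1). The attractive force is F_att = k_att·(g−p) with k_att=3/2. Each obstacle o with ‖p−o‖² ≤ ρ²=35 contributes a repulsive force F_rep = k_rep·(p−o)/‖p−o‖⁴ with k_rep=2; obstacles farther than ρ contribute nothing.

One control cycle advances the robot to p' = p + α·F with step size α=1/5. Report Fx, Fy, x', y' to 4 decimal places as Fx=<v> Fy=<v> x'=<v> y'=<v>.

F_att = 3/2·(g−p) = 3/2·(16,5) = (24.0000,7.5000)
o1: d²=17 ≤ ρ²=35; F_rep = 2·(-4,-1)/17² = (-0.0277,-0.0069)
o2: d²=298 > ρ²=35 → inactive
o3: d²=157 > ρ²=35 → inactive
o4: d²=137 > ρ²=35 → inactive
F = F_att + ΣF_rep = (23.9723,7.4931)
p' = p + 1/5·F = (-6.2055,6.4986)

Fx=23.9723 Fy=7.4931 x'=-6.2055 y'=6.4986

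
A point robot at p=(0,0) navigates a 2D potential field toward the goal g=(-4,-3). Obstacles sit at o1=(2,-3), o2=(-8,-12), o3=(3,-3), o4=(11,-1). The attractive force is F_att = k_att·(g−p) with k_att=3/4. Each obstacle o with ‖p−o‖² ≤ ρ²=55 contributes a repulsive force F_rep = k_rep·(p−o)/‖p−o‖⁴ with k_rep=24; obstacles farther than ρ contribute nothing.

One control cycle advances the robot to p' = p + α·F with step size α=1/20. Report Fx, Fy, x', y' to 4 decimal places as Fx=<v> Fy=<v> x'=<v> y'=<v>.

F_att = 3/4·(g−p) = 3/4·(-4,-3) = (-3.0000,-2.2500)
o1: d²=13 ≤ ρ²=55; F_rep = 24·(-2,3)/13² = (-0.2840,0.4260)
o2: d²=208 > ρ²=55 → inactive
o3: d²=18 ≤ ρ²=55; F_rep = 24·(-3,3)/18² = (-0.2222,0.2222)
o4: d²=122 > ρ²=55 → inactive
F = F_att + ΣF_rep = (-3.5062,-1.6017)
p' = p + 1/20·F = (-0.1753,-0.0801)

Fx=-3.5062 Fy=-1.6017 x'=-0.1753 y'=-0.0801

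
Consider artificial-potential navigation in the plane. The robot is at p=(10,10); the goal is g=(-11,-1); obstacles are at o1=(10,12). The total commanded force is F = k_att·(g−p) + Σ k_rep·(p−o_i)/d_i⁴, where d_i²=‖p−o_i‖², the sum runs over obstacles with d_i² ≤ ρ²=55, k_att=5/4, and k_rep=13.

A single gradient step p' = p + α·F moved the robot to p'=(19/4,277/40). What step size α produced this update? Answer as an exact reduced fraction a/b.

F_att = 5/4·(g−p) = 5/4·(-21,-11) = (-26.2500,-13.7500)
o1: d²=4 ≤ ρ²=55; F_rep = 13·(0,-2)/4² = (0.0000,-1.6250)
F = F_att + ΣF_rep = (-26.2500,-15.3750)
Δp = p'−p = (-5.2500,-3.0750); α = Δx/Fx = (-21/4) / (-105/4) = 1/5
check: Δy/Fy = (-123/40) / (-123/8) = 1/5 ✓

α = 1/5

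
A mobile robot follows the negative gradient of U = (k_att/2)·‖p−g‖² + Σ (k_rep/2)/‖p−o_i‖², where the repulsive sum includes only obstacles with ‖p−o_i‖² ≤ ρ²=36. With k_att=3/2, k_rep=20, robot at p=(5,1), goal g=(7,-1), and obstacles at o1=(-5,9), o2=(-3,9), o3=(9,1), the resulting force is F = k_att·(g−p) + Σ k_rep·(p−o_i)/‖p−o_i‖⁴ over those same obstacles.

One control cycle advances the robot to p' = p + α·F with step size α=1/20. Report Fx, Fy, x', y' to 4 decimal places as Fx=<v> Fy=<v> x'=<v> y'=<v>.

F_att = 3/2·(g−p) = 3/2·(2,-2) = (3.0000,-3.0000)
o1: d²=164 > ρ²=36 → inactive
o2: d²=128 > ρ²=36 → inactive
o3: d²=16 ≤ ρ²=36; F_rep = 20·(-4,0)/16² = (-0.3125,0.0000)
F = F_att + ΣF_rep = (2.6875,-3.0000)
p' = p + 1/20·F = (5.1344,0.8500)

Fx=2.6875 Fy=-3.0000 x'=5.1344 y'=0.8500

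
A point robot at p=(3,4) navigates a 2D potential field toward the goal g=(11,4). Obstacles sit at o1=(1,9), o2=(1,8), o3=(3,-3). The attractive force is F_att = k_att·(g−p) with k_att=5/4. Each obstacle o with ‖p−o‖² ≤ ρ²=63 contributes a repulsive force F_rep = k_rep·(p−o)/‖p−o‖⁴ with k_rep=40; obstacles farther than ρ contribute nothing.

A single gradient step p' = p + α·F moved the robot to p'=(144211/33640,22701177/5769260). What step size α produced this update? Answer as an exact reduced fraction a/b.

α = 1/8

F_att = 5/4·(g−p) = 5/4·(8,0) = (10.0000,0.0000)
o1: d²=29 ≤ ρ²=63; F_rep = 40·(2,-5)/29² = (0.0951,-0.2378)
o2: d²=20 ≤ ρ²=63; F_rep = 40·(2,-4)/20² = (0.2000,-0.4000)
o3: d²=49 ≤ ρ²=63; F_rep = 40·(0,7)/49² = (0.0000,0.1166)
F = F_att + ΣF_rep = (10.2951,-0.5212)
Δp = p'−p = (1.2869,-0.0651); α = Δx/Fx = (43291/33640) / (43291/4205) = 1/8
check: Δy/Fy = (-375863/5769260) / (-751726/1442315) = 1/8 ✓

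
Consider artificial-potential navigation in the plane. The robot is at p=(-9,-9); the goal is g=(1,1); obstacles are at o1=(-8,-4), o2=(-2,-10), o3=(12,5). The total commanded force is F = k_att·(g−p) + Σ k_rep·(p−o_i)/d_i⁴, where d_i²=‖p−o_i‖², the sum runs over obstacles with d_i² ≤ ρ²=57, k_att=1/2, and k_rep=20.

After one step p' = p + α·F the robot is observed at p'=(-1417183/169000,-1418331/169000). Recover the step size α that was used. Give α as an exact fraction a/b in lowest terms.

F_att = 1/2·(g−p) = 1/2·(10,10) = (5.0000,5.0000)
o1: d²=26 ≤ ρ²=57; F_rep = 20·(-1,-5)/26² = (-0.0296,-0.1479)
o2: d²=50 ≤ ρ²=57; F_rep = 20·(-7,1)/50² = (-0.0560,0.0080)
o3: d²=637 > ρ²=57 → inactive
F = F_att + ΣF_rep = (4.9144,4.8601)
Δp = p'−p = (0.6143,0.6075); α = Δx/Fx = (103817/169000) / (103817/21125) = 1/8
check: Δy/Fy = (102669/169000) / (102669/21125) = 1/8 ✓

α = 1/8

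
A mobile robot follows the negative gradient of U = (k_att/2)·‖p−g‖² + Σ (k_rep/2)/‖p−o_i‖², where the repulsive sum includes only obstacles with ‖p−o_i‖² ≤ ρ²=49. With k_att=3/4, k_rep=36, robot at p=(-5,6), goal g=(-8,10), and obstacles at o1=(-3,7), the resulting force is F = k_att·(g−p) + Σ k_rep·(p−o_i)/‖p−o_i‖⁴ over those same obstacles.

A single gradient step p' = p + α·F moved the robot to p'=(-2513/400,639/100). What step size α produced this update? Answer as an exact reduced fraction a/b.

F_att = 3/4·(g−p) = 3/4·(-3,4) = (-2.2500,3.0000)
o1: d²=5 ≤ ρ²=49; F_rep = 36·(-2,-1)/5² = (-2.8800,-1.4400)
F = F_att + ΣF_rep = (-5.1300,1.5600)
Δp = p'−p = (-1.2825,0.3900); α = Δx/Fx = (-513/400) / (-513/100) = 1/4
check: Δy/Fy = (39/100) / (39/25) = 1/4 ✓

α = 1/4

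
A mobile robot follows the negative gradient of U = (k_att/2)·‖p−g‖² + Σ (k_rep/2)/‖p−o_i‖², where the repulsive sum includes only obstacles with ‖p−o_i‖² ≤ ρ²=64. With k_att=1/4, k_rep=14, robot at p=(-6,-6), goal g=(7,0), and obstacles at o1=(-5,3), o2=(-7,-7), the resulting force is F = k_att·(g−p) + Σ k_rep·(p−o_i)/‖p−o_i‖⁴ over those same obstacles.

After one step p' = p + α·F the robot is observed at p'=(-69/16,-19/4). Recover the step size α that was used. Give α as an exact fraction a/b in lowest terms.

F_att = 1/4·(g−p) = 1/4·(13,6) = (3.2500,1.5000)
o1: d²=82 > ρ²=64 → inactive
o2: d²=2 ≤ ρ²=64; F_rep = 14·(1,1)/2² = (3.5000,3.5000)
F = F_att + ΣF_rep = (6.7500,5.0000)
Δp = p'−p = (1.6875,1.2500); α = Δx/Fx = (27/16) / (27/4) = 1/4
check: Δy/Fy = (5/4) / (5) = 1/4 ✓

α = 1/4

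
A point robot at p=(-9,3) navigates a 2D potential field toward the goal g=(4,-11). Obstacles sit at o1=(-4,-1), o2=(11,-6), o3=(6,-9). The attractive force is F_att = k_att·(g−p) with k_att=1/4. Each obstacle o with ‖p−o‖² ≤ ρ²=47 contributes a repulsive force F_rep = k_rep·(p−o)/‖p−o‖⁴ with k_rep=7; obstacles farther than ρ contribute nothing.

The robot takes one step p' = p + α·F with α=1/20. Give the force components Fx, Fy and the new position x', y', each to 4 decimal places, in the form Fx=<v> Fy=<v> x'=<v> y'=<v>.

F_att = 1/4·(g−p) = 1/4·(13,-14) = (3.2500,-3.5000)
o1: d²=41 ≤ ρ²=47; F_rep = 7·(-5,4)/41² = (-0.0208,0.0167)
o2: d²=481 > ρ²=47 → inactive
o3: d²=369 > ρ²=47 → inactive
F = F_att + ΣF_rep = (3.2292,-3.4833)
p' = p + 1/20·F = (-8.8385,2.8258)

Fx=3.2292 Fy=-3.4833 x'=-8.8385 y'=2.8258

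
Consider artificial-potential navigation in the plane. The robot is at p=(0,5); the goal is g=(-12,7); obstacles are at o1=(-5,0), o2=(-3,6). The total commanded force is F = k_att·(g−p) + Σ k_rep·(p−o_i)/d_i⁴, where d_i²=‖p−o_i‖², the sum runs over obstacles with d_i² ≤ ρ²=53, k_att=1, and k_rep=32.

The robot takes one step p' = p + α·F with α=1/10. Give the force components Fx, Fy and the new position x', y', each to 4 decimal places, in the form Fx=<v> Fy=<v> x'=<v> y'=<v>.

Fx=-10.9760 Fy=1.7440 x'=-1.0976 y'=5.1744

F_att = 1·(g−p) = 1·(-12,2) = (-12.0000,2.0000)
o1: d²=50 ≤ ρ²=53; F_rep = 32·(5,5)/50² = (0.0640,0.0640)
o2: d²=10 ≤ ρ²=53; F_rep = 32·(3,-1)/10² = (0.9600,-0.3200)
F = F_att + ΣF_rep = (-10.9760,1.7440)
p' = p + 1/10·F = (-1.0976,5.1744)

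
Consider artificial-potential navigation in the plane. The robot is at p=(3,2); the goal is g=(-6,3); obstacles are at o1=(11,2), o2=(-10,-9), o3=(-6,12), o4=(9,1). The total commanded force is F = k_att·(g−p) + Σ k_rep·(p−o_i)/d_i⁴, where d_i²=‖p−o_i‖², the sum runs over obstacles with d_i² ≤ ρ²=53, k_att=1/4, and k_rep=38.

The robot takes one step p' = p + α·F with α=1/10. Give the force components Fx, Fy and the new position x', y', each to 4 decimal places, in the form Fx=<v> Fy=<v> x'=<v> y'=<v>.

Fx=-2.4165 Fy=0.2778 x'=2.7583 y'=2.0278

F_att = 1/4·(g−p) = 1/4·(-9,1) = (-2.2500,0.2500)
o1: d²=64 > ρ²=53 → inactive
o2: d²=290 > ρ²=53 → inactive
o3: d²=181 > ρ²=53 → inactive
o4: d²=37 ≤ ρ²=53; F_rep = 38·(-6,1)/37² = (-0.1665,0.0278)
F = F_att + ΣF_rep = (-2.4165,0.2778)
p' = p + 1/10·F = (2.7583,2.0278)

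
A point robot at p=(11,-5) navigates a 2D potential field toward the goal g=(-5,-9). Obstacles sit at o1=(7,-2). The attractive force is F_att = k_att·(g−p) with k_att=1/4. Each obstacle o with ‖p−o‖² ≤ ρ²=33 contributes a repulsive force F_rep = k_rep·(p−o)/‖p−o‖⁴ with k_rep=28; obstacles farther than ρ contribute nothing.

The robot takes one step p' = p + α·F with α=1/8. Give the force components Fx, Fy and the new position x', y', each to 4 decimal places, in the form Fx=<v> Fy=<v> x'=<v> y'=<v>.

Fx=-3.8208 Fy=-1.1344 x'=10.5224 y'=-5.1418

F_att = 1/4·(g−p) = 1/4·(-16,-4) = (-4.0000,-1.0000)
o1: d²=25 ≤ ρ²=33; F_rep = 28·(4,-3)/25² = (0.1792,-0.1344)
F = F_att + ΣF_rep = (-3.8208,-1.1344)
p' = p + 1/8·F = (10.5224,-5.1418)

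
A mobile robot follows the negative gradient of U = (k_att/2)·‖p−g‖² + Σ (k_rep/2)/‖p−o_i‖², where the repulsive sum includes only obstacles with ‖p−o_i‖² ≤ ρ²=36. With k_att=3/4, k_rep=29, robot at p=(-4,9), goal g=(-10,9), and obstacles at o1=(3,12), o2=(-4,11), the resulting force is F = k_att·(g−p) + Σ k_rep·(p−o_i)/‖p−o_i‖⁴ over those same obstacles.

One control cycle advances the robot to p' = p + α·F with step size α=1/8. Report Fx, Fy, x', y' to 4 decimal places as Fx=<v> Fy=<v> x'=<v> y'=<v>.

F_att = 3/4·(g−p) = 3/4·(-6,0) = (-4.5000,0.0000)
o1: d²=58 > ρ²=36 → inactive
o2: d²=4 ≤ ρ²=36; F_rep = 29·(0,-2)/4² = (0.0000,-3.6250)
F = F_att + ΣF_rep = (-4.5000,-3.6250)
p' = p + 1/8·F = (-4.5625,8.5469)

Fx=-4.5000 Fy=-3.6250 x'=-4.5625 y'=8.5469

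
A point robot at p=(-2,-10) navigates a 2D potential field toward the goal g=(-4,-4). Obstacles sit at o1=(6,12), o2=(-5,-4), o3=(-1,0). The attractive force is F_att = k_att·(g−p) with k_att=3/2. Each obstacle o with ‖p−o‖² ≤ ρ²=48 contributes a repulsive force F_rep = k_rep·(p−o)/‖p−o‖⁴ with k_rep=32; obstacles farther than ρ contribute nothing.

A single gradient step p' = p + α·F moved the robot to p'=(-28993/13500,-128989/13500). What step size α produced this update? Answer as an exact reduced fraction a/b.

α = 1/20

F_att = 3/2·(g−p) = 3/2·(-2,6) = (-3.0000,9.0000)
o1: d²=548 > ρ²=48 → inactive
o2: d²=45 ≤ ρ²=48; F_rep = 32·(3,-6)/45² = (0.0474,-0.0948)
o3: d²=101 > ρ²=48 → inactive
F = F_att + ΣF_rep = (-2.9526,8.9052)
Δp = p'−p = (-0.1476,0.4453); α = Δx/Fx = (-1993/13500) / (-1993/675) = 1/20
check: Δy/Fy = (6011/13500) / (6011/675) = 1/20 ✓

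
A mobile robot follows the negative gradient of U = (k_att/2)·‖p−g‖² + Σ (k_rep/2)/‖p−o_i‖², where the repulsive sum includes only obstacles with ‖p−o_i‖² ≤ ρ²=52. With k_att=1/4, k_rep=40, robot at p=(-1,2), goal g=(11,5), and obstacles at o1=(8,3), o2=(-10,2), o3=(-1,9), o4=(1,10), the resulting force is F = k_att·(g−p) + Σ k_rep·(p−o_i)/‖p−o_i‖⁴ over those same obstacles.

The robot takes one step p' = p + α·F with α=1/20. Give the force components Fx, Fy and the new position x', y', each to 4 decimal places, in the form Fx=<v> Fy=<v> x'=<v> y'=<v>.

F_att = 1/4·(g−p) = 1/4·(12,3) = (3.0000,0.7500)
o1: d²=82 > ρ²=52 → inactive
o2: d²=81 > ρ²=52 → inactive
o3: d²=49 ≤ ρ²=52; F_rep = 40·(0,-7)/49² = (0.0000,-0.1166)
o4: d²=68 > ρ²=52 → inactive
F = F_att + ΣF_rep = (3.0000,0.6334)
p' = p + 1/20·F = (-0.8500,2.0317)

Fx=3.0000 Fy=0.6334 x'=-0.8500 y'=2.0317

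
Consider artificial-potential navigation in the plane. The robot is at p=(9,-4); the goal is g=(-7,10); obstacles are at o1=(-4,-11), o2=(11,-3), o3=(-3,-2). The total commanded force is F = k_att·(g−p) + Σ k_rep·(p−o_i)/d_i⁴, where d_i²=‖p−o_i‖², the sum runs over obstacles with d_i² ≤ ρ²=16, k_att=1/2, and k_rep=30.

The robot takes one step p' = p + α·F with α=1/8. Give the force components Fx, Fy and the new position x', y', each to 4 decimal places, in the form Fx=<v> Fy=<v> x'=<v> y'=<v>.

Fx=-10.4000 Fy=5.8000 x'=7.7000 y'=-3.2750

F_att = 1/2·(g−p) = 1/2·(-16,14) = (-8.0000,7.0000)
o1: d²=218 > ρ²=16 → inactive
o2: d²=5 ≤ ρ²=16; F_rep = 30·(-2,-1)/5² = (-2.4000,-1.2000)
o3: d²=148 > ρ²=16 → inactive
F = F_att + ΣF_rep = (-10.4000,5.8000)
p' = p + 1/8·F = (7.7000,-3.2750)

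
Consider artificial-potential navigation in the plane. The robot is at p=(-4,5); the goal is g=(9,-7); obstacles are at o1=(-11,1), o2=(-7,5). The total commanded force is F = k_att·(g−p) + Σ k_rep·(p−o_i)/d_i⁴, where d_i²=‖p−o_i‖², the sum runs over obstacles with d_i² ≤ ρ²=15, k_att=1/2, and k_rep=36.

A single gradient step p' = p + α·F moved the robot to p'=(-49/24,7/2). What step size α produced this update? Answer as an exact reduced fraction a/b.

α = 1/4

F_att = 1/2·(g−p) = 1/2·(13,-12) = (6.5000,-6.0000)
o1: d²=65 > ρ²=15 → inactive
o2: d²=9 ≤ ρ²=15; F_rep = 36·(3,0)/9² = (1.3333,0.0000)
F = F_att + ΣF_rep = (7.8333,-6.0000)
Δp = p'−p = (1.9583,-1.5000); α = Δx/Fx = (47/24) / (47/6) = 1/4
check: Δy/Fy = (-3/2) / (-6) = 1/4 ✓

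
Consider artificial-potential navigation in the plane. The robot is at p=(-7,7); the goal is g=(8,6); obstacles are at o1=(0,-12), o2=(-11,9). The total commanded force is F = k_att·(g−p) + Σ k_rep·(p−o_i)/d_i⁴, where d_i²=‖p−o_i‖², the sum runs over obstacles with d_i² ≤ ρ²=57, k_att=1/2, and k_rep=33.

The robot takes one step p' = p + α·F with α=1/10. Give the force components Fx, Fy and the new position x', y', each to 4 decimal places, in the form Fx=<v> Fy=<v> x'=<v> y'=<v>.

F_att = 1/2·(g−p) = 1/2·(15,-1) = (7.5000,-0.5000)
o1: d²=410 > ρ²=57 → inactive
o2: d²=20 ≤ ρ²=57; F_rep = 33·(4,-2)/20² = (0.3300,-0.1650)
F = F_att + ΣF_rep = (7.8300,-0.6650)
p' = p + 1/10·F = (-6.2170,6.9335)

Fx=7.8300 Fy=-0.6650 x'=-6.2170 y'=6.9335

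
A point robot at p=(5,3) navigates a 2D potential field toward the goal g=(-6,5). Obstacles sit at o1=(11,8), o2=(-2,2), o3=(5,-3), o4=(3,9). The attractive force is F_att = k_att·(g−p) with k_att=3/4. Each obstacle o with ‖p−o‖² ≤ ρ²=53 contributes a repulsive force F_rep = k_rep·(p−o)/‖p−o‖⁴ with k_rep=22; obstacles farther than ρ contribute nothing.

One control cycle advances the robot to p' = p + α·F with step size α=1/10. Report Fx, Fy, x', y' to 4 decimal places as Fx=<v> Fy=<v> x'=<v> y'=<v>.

Fx=-8.1609 Fy=1.5282 x'=4.1839 y'=3.1528

F_att = 3/4·(g−p) = 3/4·(-11,2) = (-8.2500,1.5000)
o1: d²=61 > ρ²=53 → inactive
o2: d²=50 ≤ ρ²=53; F_rep = 22·(7,1)/50² = (0.0616,0.0088)
o3: d²=36 ≤ ρ²=53; F_rep = 22·(0,6)/36² = (0.0000,0.1019)
o4: d²=40 ≤ ρ²=53; F_rep = 22·(2,-6)/40² = (0.0275,-0.0825)
F = F_att + ΣF_rep = (-8.1609,1.5282)
p' = p + 1/10·F = (4.1839,3.1528)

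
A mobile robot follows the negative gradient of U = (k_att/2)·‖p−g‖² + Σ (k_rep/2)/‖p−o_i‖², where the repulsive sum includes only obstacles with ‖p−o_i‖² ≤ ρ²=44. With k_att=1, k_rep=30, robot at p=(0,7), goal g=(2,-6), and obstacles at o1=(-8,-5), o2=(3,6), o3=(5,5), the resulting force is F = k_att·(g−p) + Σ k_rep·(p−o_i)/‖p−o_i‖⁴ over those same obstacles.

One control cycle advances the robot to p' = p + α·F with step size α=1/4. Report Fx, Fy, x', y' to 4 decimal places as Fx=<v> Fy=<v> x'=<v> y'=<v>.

F_att = 1·(g−p) = 1·(2,-13) = (2.0000,-13.0000)
o1: d²=208 > ρ²=44 → inactive
o2: d²=10 ≤ ρ²=44; F_rep = 30·(-3,1)/10² = (-0.9000,0.3000)
o3: d²=29 ≤ ρ²=44; F_rep = 30·(-5,2)/29² = (-0.1784,0.0713)
F = F_att + ΣF_rep = (0.9216,-12.6287)
p' = p + 1/4·F = (0.2304,3.8428)

Fx=0.9216 Fy=-12.6287 x'=0.2304 y'=3.8428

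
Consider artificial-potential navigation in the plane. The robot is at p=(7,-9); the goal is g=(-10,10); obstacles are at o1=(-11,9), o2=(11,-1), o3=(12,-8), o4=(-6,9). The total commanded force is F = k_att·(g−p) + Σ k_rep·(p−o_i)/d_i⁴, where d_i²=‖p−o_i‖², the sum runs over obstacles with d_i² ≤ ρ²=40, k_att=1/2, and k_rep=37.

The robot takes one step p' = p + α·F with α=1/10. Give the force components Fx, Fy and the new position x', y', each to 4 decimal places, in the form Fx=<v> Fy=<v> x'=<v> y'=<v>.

F_att = 1/2·(g−p) = 1/2·(-17,19) = (-8.5000,9.5000)
o1: d²=648 > ρ²=40 → inactive
o2: d²=80 > ρ²=40 → inactive
o3: d²=26 ≤ ρ²=40; F_rep = 37·(-5,-1)/26² = (-0.2737,-0.0547)
o4: d²=493 > ρ²=40 → inactive
F = F_att + ΣF_rep = (-8.7737,9.4453)
p' = p + 1/10·F = (6.1226,-8.0555)

Fx=-8.7737 Fy=9.4453 x'=6.1226 y'=-8.0555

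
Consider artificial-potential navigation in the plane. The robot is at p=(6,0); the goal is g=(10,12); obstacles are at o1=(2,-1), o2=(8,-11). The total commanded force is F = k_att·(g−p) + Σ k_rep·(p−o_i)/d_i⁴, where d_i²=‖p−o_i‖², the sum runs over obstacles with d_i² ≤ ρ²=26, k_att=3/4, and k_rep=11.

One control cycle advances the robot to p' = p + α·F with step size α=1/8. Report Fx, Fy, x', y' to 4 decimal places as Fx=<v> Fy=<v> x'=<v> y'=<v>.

F_att = 3/4·(g−p) = 3/4·(4,12) = (3.0000,9.0000)
o1: d²=17 ≤ ρ²=26; F_rep = 11·(4,1)/17² = (0.1522,0.0381)
o2: d²=125 > ρ²=26 → inactive
F = F_att + ΣF_rep = (3.1522,9.0381)
p' = p + 1/8·F = (6.3940,1.1298)

Fx=3.1522 Fy=9.0381 x'=6.3940 y'=1.1298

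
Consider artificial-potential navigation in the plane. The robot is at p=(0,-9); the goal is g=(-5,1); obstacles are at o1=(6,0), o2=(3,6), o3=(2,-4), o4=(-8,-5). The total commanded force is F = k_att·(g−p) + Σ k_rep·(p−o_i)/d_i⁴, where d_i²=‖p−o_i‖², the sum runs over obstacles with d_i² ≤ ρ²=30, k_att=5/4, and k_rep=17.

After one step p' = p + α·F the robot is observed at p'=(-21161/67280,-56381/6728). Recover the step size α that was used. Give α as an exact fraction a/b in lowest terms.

F_att = 5/4·(g−p) = 5/4·(-5,10) = (-6.2500,12.5000)
o1: d²=117 > ρ²=30 → inactive
o2: d²=234 > ρ²=30 → inactive
o3: d²=29 ≤ ρ²=30; F_rep = 17·(-2,-5)/29² = (-0.0404,-0.1011)
o4: d²=80 > ρ²=30 → inactive
F = F_att + ΣF_rep = (-6.2904,12.3989)
Δp = p'−p = (-0.3145,0.6199); α = Δx/Fx = (-21161/67280) / (-21161/3364) = 1/20
check: Δy/Fy = (4171/6728) / (20855/1682) = 1/20 ✓

α = 1/20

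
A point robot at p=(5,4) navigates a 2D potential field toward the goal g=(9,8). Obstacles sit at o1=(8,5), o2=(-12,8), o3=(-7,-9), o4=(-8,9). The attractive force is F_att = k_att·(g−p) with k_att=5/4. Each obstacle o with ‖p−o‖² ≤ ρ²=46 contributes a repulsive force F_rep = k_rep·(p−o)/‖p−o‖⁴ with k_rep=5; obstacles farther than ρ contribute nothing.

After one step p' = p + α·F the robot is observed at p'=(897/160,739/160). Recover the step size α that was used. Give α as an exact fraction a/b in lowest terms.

α = 1/8

F_att = 5/4·(g−p) = 5/4·(4,4) = (5.0000,5.0000)
o1: d²=10 ≤ ρ²=46; F_rep = 5·(-3,-1)/10² = (-0.1500,-0.0500)
o2: d²=305 > ρ²=46 → inactive
o3: d²=313 > ρ²=46 → inactive
o4: d²=194 > ρ²=46 → inactive
F = F_att + ΣF_rep = (4.8500,4.9500)
Δp = p'−p = (0.6062,0.6188); α = Δx/Fx = (97/160) / (97/20) = 1/8
check: Δy/Fy = (99/160) / (99/20) = 1/8 ✓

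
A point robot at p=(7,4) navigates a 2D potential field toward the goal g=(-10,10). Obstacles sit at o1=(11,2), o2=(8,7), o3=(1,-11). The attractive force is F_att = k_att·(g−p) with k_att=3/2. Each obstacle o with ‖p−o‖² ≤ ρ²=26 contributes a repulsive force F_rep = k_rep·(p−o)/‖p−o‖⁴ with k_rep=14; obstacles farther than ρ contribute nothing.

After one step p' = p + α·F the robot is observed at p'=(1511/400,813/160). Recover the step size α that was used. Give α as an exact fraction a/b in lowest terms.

F_att = 3/2·(g−p) = 3/2·(-17,6) = (-25.5000,9.0000)
o1: d²=20 ≤ ρ²=26; F_rep = 14·(-4,2)/20² = (-0.1400,0.0700)
o2: d²=10 ≤ ρ²=26; F_rep = 14·(-1,-3)/10² = (-0.1400,-0.4200)
o3: d²=261 > ρ²=26 → inactive
F = F_att + ΣF_rep = (-25.7800,8.6500)
Δp = p'−p = (-3.2225,1.0813); α = Δx/Fx = (-1289/400) / (-1289/50) = 1/8
check: Δy/Fy = (173/160) / (173/20) = 1/8 ✓

α = 1/8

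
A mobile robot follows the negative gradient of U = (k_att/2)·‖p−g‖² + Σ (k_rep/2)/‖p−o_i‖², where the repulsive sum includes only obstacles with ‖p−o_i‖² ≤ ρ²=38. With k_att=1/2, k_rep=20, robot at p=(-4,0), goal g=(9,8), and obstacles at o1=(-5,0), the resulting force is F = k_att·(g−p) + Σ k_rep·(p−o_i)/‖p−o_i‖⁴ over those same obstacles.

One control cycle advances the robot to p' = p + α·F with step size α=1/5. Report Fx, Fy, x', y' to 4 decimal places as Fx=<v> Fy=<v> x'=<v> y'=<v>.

F_att = 1/2·(g−p) = 1/2·(13,8) = (6.5000,4.0000)
o1: d²=1 ≤ ρ²=38; F_rep = 20·(1,0)/1² = (20.0000,0.0000)
F = F_att + ΣF_rep = (26.5000,4.0000)
p' = p + 1/5·F = (1.3000,0.8000)

Fx=26.5000 Fy=4.0000 x'=1.3000 y'=0.8000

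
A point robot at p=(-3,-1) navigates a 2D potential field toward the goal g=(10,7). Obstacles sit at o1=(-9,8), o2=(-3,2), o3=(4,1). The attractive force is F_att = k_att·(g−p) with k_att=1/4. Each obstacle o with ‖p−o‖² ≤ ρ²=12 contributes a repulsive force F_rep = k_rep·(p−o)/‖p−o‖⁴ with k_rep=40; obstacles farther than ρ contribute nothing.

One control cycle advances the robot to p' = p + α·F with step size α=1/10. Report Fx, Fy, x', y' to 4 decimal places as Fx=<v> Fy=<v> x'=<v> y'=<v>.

Fx=3.2500 Fy=0.5185 x'=-2.6750 y'=-0.9481

F_att = 1/4·(g−p) = 1/4·(13,8) = (3.2500,2.0000)
o1: d²=117 > ρ²=12 → inactive
o2: d²=9 ≤ ρ²=12; F_rep = 40·(0,-3)/9² = (0.0000,-1.4815)
o3: d²=53 > ρ²=12 → inactive
F = F_att + ΣF_rep = (3.2500,0.5185)
p' = p + 1/10·F = (-2.6750,-0.9481)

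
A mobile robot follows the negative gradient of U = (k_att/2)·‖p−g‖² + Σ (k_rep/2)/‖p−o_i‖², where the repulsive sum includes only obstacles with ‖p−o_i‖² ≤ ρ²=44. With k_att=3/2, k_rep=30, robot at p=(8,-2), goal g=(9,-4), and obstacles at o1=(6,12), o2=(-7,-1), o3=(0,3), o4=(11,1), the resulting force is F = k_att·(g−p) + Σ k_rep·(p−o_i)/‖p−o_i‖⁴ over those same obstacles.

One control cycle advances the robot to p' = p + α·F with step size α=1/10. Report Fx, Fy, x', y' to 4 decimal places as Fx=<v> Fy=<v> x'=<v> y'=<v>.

Fx=1.2222 Fy=-3.2778 x'=8.1222 y'=-2.3278

F_att = 3/2·(g−p) = 3/2·(1,-2) = (1.5000,-3.0000)
o1: d²=200 > ρ²=44 → inactive
o2: d²=226 > ρ²=44 → inactive
o3: d²=89 > ρ²=44 → inactive
o4: d²=18 ≤ ρ²=44; F_rep = 30·(-3,-3)/18² = (-0.2778,-0.2778)
F = F_att + ΣF_rep = (1.2222,-3.2778)
p' = p + 1/10·F = (8.1222,-2.3278)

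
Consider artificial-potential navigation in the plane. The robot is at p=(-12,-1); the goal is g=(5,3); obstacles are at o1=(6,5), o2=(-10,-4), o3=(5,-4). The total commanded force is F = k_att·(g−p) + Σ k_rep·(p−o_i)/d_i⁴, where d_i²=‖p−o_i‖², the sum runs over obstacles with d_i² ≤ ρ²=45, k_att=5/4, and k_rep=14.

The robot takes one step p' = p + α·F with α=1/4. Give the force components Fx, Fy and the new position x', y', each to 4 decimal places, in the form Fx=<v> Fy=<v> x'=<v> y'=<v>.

Fx=21.0843 Fy=5.2485 x'=-6.7289 y'=0.3121

F_att = 5/4·(g−p) = 5/4·(17,4) = (21.2500,5.0000)
o1: d²=360 > ρ²=45 → inactive
o2: d²=13 ≤ ρ²=45; F_rep = 14·(-2,3)/13² = (-0.1657,0.2485)
o3: d²=298 > ρ²=45 → inactive
F = F_att + ΣF_rep = (21.0843,5.2485)
p' = p + 1/4·F = (-6.7289,0.3121)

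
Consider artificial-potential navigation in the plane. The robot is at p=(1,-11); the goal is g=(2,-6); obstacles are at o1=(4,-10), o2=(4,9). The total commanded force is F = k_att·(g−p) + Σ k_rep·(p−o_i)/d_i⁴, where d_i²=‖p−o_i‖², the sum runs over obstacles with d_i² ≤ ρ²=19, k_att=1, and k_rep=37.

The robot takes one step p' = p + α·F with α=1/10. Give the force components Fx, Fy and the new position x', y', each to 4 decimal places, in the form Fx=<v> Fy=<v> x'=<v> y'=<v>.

Fx=-0.1100 Fy=4.6300 x'=0.9890 y'=-10.5370

F_att = 1·(g−p) = 1·(1,5) = (1.0000,5.0000)
o1: d²=10 ≤ ρ²=19; F_rep = 37·(-3,-1)/10² = (-1.1100,-0.3700)
o2: d²=409 > ρ²=19 → inactive
F = F_att + ΣF_rep = (-0.1100,4.6300)
p' = p + 1/10·F = (0.9890,-10.5370)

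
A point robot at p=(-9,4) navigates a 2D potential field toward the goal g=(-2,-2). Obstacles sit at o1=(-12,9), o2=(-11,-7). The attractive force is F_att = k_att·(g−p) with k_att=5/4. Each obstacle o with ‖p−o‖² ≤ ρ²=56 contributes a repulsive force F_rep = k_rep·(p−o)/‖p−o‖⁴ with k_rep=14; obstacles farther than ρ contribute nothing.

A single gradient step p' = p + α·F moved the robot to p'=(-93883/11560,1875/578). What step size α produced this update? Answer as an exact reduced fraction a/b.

α = 1/10

F_att = 5/4·(g−p) = 5/4·(7,-6) = (8.7500,-7.5000)
o1: d²=34 ≤ ρ²=56; F_rep = 14·(3,-5)/34² = (0.0363,-0.0606)
o2: d²=125 > ρ²=56 → inactive
F = F_att + ΣF_rep = (8.7863,-7.5606)
Δp = p'−p = (0.8786,-0.7561); α = Δx/Fx = (10157/11560) / (10157/1156) = 1/10
check: Δy/Fy = (-437/578) / (-2185/289) = 1/10 ✓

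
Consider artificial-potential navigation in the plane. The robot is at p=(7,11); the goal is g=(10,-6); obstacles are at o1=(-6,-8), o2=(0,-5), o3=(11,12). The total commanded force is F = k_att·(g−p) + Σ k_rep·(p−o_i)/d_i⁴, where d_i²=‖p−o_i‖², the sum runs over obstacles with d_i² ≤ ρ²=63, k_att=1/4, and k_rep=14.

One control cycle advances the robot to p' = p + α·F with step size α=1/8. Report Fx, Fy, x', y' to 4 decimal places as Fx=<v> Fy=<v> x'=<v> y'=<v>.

Fx=0.5562 Fy=-4.2984 x'=7.0695 y'=10.4627

F_att = 1/4·(g−p) = 1/4·(3,-17) = (0.7500,-4.2500)
o1: d²=530 > ρ²=63 → inactive
o2: d²=305 > ρ²=63 → inactive
o3: d²=17 ≤ ρ²=63; F_rep = 14·(-4,-1)/17² = (-0.1938,-0.0484)
F = F_att + ΣF_rep = (0.5562,-4.2984)
p' = p + 1/8·F = (7.0695,10.4627)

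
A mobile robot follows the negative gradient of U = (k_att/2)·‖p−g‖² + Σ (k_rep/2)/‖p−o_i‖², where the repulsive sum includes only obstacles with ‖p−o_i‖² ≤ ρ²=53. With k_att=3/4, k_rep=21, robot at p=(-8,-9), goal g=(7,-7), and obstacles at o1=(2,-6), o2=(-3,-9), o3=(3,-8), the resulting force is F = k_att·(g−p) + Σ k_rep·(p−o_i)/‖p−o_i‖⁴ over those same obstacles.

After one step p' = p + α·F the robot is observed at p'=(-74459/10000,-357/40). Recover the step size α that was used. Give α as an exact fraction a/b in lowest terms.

F_att = 3/4·(g−p) = 3/4·(15,2) = (11.2500,1.5000)
o1: d²=109 > ρ²=53 → inactive
o2: d²=25 ≤ ρ²=53; F_rep = 21·(-5,0)/25² = (-0.1680,0.0000)
o3: d²=122 > ρ²=53 → inactive
F = F_att + ΣF_rep = (11.0820,1.5000)
Δp = p'−p = (0.5541,0.0750); α = Δx/Fx = (5541/10000) / (5541/500) = 1/20
check: Δy/Fy = (3/40) / (3/2) = 1/20 ✓

α = 1/20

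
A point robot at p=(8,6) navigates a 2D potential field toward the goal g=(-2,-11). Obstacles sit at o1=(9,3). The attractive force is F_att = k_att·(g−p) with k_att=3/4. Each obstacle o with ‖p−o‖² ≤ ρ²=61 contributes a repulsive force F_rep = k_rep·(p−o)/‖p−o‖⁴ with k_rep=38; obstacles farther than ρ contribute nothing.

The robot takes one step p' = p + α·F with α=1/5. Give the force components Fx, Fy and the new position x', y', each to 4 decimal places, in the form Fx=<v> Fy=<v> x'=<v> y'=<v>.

Fx=-7.8800 Fy=-11.6100 x'=6.4240 y'=3.6780

F_att = 3/4·(g−p) = 3/4·(-10,-17) = (-7.5000,-12.7500)
o1: d²=10 ≤ ρ²=61; F_rep = 38·(-1,3)/10² = (-0.3800,1.1400)
F = F_att + ΣF_rep = (-7.8800,-11.6100)
p' = p + 1/5·F = (6.4240,3.6780)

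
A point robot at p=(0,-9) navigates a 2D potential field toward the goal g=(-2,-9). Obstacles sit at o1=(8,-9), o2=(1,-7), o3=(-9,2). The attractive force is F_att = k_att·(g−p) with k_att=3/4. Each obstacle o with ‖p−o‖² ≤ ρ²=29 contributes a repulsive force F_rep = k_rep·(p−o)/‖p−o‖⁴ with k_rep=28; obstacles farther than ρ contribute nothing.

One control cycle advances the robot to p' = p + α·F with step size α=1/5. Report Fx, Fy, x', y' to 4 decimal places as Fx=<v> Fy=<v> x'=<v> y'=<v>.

Fx=-2.6200 Fy=-2.2400 x'=-0.5240 y'=-9.4480

F_att = 3/4·(g−p) = 3/4·(-2,0) = (-1.5000,0.0000)
o1: d²=64 > ρ²=29 → inactive
o2: d²=5 ≤ ρ²=29; F_rep = 28·(-1,-2)/5² = (-1.1200,-2.2400)
o3: d²=202 > ρ²=29 → inactive
F = F_att + ΣF_rep = (-2.6200,-2.2400)
p' = p + 1/5·F = (-0.5240,-9.4480)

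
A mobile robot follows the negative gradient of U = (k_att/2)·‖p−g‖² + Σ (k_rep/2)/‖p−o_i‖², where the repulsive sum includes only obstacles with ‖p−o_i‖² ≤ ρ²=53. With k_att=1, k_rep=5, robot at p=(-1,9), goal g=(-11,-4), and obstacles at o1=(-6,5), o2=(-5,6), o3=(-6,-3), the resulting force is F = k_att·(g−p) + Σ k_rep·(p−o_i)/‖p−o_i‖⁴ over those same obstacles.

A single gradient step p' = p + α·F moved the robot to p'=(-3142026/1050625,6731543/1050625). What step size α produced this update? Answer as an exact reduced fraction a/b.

F_att = 1·(g−p) = 1·(-10,-13) = (-10.0000,-13.0000)
o1: d²=41 ≤ ρ²=53; F_rep = 5·(5,4)/41² = (0.0149,0.0119)
o2: d²=25 ≤ ρ²=53; F_rep = 5·(4,3)/25² = (0.0320,0.0240)
o3: d²=169 > ρ²=53 → inactive
F = F_att + ΣF_rep = (-9.9531,-12.9641)
Δp = p'−p = (-1.9906,-2.5928); α = Δx/Fx = (-2091401/1050625) / (-2091401/210125) = 1/5
check: Δy/Fy = (-2724082/1050625) / (-2724082/210125) = 1/5 ✓

α = 1/5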